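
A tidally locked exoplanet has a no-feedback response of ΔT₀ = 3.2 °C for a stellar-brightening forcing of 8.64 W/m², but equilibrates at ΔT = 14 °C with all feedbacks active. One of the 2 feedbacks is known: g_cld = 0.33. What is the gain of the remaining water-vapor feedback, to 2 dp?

0.44

Amplification A = ΔT/ΔT₀ = 14/3.2 = 4.375.
Total gain g = 1 − 1/A = 1 − 1/4.375 = 0.7714.
The known gain is 0.33.
g_wv = 0.7714 − 0.33 = 0.44.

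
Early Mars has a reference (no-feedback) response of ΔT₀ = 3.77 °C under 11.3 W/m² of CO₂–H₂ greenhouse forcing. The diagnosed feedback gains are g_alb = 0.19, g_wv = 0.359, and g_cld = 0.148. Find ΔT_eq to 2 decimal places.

Total gain g = 0.19 + 0.359 + 0.148 = 0.697.
Amplification A = 1/(1 − 0.697) = 3.3.
ΔT = 3.77 × 3.3 = 12.44 °C.

12.44 °C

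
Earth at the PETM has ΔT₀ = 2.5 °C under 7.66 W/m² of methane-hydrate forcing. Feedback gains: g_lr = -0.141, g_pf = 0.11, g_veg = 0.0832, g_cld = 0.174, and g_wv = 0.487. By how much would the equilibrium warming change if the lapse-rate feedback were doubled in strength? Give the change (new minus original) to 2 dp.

-2.87 °C

Original: g = 0.7132, ΔT = 2.5/(1−0.7132) = 8.7169 °C.
With doubled lapse-rate: g' = 0.5722, ΔT' = 2.5/(1−0.5722) = 5.8439 °C.
Change = 5.8439 − 8.7169 = -2.87 °C.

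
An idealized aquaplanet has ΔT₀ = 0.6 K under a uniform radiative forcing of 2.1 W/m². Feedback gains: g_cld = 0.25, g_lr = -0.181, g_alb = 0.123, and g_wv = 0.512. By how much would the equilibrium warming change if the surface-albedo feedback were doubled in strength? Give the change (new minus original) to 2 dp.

1.44 K

Original: g = 0.704, ΔT = 0.6/(1−0.704) = 2.0270 K.
With doubled surface-albedo: g' = 0.827, ΔT' = 0.6/(1−0.827) = 3.4682 K.
Change = 3.4682 − 2.0270 = 1.44 K.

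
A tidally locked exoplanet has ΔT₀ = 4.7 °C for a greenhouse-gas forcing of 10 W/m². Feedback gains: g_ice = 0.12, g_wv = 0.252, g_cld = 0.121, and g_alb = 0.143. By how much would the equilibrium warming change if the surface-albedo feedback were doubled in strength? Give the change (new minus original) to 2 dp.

8.35 °C

Original: g = 0.636, ΔT = 4.7/(1−0.636) = 12.9121 °C.
With doubled surface-albedo: g' = 0.779, ΔT' = 4.7/(1−0.779) = 21.2670 °C.
Change = 21.2670 − 12.9121 = 8.35 °C.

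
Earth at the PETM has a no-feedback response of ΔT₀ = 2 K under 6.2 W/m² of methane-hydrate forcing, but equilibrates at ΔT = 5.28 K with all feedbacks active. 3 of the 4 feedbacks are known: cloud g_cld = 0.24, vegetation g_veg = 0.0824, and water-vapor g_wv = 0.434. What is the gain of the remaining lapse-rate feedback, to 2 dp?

Amplification A = ΔT/ΔT₀ = 5.28/2 = 2.64.
Total gain g = 1 − 1/A = 1 − 1/2.64 = 0.6212.
Known gains sum to 0.24 + 0.0824 + 0.434 = 0.7564.
g_lr = 0.6212 − 0.7564 = -0.14.

-0.14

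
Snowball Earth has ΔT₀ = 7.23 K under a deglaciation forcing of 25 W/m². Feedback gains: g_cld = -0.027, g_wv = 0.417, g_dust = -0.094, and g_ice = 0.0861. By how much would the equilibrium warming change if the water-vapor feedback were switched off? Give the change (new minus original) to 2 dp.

-4.71 K

Original: g = 0.3821, ΔT = 7.23/(1−0.3821) = 11.7009 K.
Without water-vapor: g' = -0.0349, ΔT' = 7.23/(1+0.0349) = 6.9862 K.
Change = 6.9862 − 11.7009 = -4.71 K.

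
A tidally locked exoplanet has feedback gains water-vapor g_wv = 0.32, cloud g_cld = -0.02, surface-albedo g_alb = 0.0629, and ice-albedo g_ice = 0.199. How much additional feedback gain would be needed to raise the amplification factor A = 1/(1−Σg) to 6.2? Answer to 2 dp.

0.28

Current total gain = 0.5619.
Target gain for A = 6.2: g* = 1 − 1/6.2 = 0.8387.
Additional gain needed = 0.8387 − 0.5619 = 0.28.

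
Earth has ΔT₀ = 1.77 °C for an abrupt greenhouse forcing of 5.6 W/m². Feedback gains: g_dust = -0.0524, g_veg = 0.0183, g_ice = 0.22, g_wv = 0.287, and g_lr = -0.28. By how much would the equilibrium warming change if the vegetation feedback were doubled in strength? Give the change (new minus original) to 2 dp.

Original: g = 0.1929, ΔT = 1.77/(1−0.1929) = 2.1930 °C.
With doubled vegetation: g' = 0.2112, ΔT' = 1.77/(1−0.2112) = 2.2439 °C.
Change = 2.2439 − 2.1930 = 0.05 °C.

0.05 °C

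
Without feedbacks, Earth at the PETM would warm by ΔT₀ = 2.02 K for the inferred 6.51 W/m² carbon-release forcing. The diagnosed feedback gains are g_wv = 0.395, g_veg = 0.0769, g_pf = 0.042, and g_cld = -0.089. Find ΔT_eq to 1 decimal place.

Total gain g = 0.395 + 0.0769 + 0.042 − 0.089 = 0.4249.
Amplification A = 1/(1 − 0.4249) = 1.739.
ΔT = 2.02 × 1.739 = 3.5 K.

3.5 K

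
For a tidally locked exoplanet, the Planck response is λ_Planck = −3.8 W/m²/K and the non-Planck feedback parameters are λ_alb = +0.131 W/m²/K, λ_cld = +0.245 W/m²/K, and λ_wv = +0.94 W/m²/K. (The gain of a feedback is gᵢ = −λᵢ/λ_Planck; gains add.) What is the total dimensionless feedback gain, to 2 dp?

0.35

Convert to gains: g_alb = 0.131/3.8 = 0.03447; g_cld = 0.245/3.8 = 0.06447; g_wv = 0.94/3.8 = 0.2474.
Total gain g = 0.34634.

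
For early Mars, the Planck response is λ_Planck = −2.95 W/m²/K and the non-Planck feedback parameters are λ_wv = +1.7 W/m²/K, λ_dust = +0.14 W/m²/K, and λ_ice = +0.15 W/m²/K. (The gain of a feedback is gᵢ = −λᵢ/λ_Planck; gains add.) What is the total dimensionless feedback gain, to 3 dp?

Convert to gains: g_wv = 1.7/2.95 = 0.5763; g_dust = 0.14/2.95 = 0.04746; g_ice = 0.15/2.95 = 0.05085.
Total gain g = 0.67461.

0.675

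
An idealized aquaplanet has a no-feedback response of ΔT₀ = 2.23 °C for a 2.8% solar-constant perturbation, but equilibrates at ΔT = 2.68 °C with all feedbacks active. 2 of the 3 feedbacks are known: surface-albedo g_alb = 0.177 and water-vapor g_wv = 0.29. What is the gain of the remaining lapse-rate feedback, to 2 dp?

-0.30

Amplification A = ΔT/ΔT₀ = 2.68/2.23 = 1.202.
Total gain g = 1 − 1/A = 1 − 1/1.202 = 0.1681.
Known gains sum to 0.177 + 0.29 = 0.467.
g_lr = 0.1681 − 0.467 = -0.30.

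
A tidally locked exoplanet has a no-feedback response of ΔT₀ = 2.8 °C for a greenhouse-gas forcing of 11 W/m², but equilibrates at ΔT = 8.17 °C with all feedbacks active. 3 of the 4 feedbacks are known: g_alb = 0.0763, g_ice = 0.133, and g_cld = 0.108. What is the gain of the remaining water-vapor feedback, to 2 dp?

Amplification A = ΔT/ΔT₀ = 8.17/2.8 = 2.918.
Total gain g = 1 − 1/A = 1 − 1/2.918 = 0.6573.
Known gains sum to 0.0763 + 0.133 + 0.108 = 0.3173.
g_wv = 0.6573 − 0.3173 = 0.34.

0.34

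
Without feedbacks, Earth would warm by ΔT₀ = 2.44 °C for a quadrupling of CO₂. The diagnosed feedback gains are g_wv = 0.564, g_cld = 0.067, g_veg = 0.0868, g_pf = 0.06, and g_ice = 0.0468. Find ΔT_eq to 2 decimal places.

13.91 °C

Total gain g = 0.564 + 0.067 + 0.0868 + 0.06 + 0.0468 = 0.8246.
Amplification A = 1/(1 − 0.8246) = 5.701.
ΔT = 2.44 × 5.701 = 13.91 °C.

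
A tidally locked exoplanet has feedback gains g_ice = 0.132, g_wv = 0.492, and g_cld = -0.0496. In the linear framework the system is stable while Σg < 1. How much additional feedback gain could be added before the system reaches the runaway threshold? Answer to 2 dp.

Current total gain = 0.132 + 0.492 − 0.0496 = 0.5744.
Margin to runaway = 1 − 0.5744 = 0.43.

0.43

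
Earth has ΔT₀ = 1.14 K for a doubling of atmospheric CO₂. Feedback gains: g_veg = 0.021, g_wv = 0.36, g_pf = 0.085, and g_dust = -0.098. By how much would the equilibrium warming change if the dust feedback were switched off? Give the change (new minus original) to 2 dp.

0.33 K

Original: g = 0.368, ΔT = 1.14/(1−0.368) = 1.8038 K.
Without dust: g' = 0.466, ΔT' = 1.14/(1−0.466) = 2.1348 K.
Change = 2.1348 − 1.8038 = 0.33 K.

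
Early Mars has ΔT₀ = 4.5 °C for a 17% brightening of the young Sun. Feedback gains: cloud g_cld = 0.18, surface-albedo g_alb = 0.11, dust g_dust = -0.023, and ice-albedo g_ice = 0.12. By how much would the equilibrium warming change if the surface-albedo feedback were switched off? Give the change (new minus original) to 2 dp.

-1.12 °C

Original: g = 0.387, ΔT = 4.5/(1−0.387) = 7.3409 °C.
Without surface-albedo: g' = 0.277, ΔT' = 4.5/(1−0.277) = 6.2241 °C.
Change = 6.2241 − 7.3409 = -1.12 °C.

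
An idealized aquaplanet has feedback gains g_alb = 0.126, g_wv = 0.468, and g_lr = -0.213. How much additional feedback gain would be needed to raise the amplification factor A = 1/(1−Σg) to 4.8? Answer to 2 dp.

Current total gain = 0.381.
Target gain for A = 4.8: g* = 1 − 1/4.8 = 0.7917.
Additional gain needed = 0.7917 − 0.381 = 0.41.

0.41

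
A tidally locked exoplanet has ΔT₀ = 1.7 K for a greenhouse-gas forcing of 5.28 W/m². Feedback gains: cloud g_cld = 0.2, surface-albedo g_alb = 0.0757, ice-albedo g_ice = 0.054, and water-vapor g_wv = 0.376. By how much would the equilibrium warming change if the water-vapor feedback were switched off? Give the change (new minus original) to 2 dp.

-3.24 K

Original: g = 0.7057, ΔT = 1.7/(1−0.7057) = 5.7764 K.
Without water-vapor: g' = 0.3297, ΔT' = 1.7/(1−0.3297) = 2.5362 K.
Change = 2.5362 − 5.7764 = -3.24 K.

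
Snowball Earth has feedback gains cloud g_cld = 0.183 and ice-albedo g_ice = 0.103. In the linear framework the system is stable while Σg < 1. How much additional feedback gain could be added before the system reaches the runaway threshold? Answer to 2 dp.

Current total gain = 0.183 + 0.103 = 0.286.
Margin to runaway = 1 − 0.286 = 0.71.

0.71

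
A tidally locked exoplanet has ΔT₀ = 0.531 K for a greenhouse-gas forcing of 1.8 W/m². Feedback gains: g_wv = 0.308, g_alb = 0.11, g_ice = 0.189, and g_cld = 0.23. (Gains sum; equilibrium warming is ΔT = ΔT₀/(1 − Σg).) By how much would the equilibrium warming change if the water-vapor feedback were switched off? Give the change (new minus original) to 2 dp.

Original: g = 0.837, ΔT = 0.531/(1−0.837) = 3.2577 K.
Without water-vapor: g' = 0.529, ΔT' = 0.531/(1−0.529) = 1.1274 K.
Change = 1.1274 − 3.2577 = -2.13 K.

-2.13 K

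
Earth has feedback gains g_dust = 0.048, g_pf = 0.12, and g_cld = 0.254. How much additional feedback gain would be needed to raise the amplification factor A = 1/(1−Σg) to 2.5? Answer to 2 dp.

Current total gain = 0.422.
Target gain for A = 2.5: g* = 1 − 1/2.5 = 0.6.
Additional gain needed = 0.6 − 0.422 = 0.18.

0.18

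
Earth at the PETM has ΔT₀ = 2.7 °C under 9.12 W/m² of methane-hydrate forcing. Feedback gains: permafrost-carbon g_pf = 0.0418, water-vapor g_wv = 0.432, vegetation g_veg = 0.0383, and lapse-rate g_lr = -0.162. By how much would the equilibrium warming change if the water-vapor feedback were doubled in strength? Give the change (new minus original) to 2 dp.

Original: g = 0.3501, ΔT = 2.7/(1−0.3501) = 4.1545 °C.
With doubled water-vapor: g' = 0.7821, ΔT' = 2.7/(1−0.7821) = 12.3910 °C.
Change = 12.3910 − 4.1545 = 8.24 °C.

8.24 °C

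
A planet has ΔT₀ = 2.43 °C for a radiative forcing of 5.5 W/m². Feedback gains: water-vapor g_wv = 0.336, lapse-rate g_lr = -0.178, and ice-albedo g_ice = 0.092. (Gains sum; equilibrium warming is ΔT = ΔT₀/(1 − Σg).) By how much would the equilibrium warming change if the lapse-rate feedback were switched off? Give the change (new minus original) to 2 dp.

Original: g = 0.25, ΔT = 2.43/(1−0.25) = 3.2400 °C.
Without lapse-rate: g' = 0.428, ΔT' = 2.43/(1−0.428) = 4.2483 °C.
Change = 4.2483 − 3.2400 = 1.01 °C.

1.01 °C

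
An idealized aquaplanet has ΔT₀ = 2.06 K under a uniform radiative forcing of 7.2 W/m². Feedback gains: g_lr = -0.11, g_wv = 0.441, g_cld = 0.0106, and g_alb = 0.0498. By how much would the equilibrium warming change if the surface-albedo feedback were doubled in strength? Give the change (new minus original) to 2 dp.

Original: g = 0.3914, ΔT = 2.06/(1−0.3914) = 3.3848 K.
With doubled surface-albedo: g' = 0.4412, ΔT' = 2.06/(1−0.4412) = 3.6865 K.
Change = 3.6865 − 3.3848 = 0.30 K.

0.30 K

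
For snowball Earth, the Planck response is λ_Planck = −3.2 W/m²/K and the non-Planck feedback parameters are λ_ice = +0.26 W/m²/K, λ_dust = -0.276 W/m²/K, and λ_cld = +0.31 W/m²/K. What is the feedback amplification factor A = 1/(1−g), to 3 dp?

Convert to gains: g_ice = 0.26/3.2 = 0.08125; g_dust = -0.276/3.2 = -0.08625; g_cld = 0.31/3.2 = 0.09687.
Total gain g = 0.09187.
A = 1/(1 − 0.09187) = 1.101.

1.101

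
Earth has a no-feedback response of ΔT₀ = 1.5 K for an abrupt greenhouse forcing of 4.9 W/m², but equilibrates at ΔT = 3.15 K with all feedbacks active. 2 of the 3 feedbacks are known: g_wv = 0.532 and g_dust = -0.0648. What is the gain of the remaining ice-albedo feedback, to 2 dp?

0.06

Amplification A = ΔT/ΔT₀ = 3.15/1.5 = 2.1.
Total gain g = 1 − 1/A = 1 − 1/2.1 = 0.5238.
Known gains sum to 0.532 − 0.0648 = 0.4672.
g_ice = 0.5238 − 0.4672 = 0.06.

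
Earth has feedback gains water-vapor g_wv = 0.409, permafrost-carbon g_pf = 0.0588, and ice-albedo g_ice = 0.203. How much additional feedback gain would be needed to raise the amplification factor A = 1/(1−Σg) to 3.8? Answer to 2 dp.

Current total gain = 0.6708.
Target gain for A = 3.8: g* = 1 − 1/3.8 = 0.7368.
Additional gain needed = 0.7368 − 0.6708 = 0.07.

0.07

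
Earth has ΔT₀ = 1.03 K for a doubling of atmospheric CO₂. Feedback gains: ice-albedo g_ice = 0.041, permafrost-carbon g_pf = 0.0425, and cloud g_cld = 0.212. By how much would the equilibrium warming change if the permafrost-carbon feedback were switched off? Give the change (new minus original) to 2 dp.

-0.08 K

Original: g = 0.2955, ΔT = 1.03/(1−0.2955) = 1.4620 K.
Without permafrost-carbon: g' = 0.253, ΔT' = 1.03/(1−0.253) = 1.3788 K.
Change = 1.3788 − 1.4620 = -0.08 K.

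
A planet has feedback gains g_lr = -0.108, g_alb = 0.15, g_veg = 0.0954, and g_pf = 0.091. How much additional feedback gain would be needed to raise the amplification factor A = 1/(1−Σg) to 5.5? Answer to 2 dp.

0.59

Current total gain = 0.2284.
Target gain for A = 5.5: g* = 1 − 1/5.5 = 0.8182.
Additional gain needed = 0.8182 − 0.2284 = 0.59.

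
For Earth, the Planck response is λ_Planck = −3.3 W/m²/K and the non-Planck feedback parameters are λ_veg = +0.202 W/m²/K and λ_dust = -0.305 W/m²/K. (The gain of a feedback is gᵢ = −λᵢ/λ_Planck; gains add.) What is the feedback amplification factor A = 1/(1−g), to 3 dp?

Convert to gains: g_veg = 0.202/3.3 = 0.06121; g_dust = -0.305/3.3 = -0.09242.
Total gain g = -0.03121.
A = 1/(1 + 0.03121) = 0.970.

0.970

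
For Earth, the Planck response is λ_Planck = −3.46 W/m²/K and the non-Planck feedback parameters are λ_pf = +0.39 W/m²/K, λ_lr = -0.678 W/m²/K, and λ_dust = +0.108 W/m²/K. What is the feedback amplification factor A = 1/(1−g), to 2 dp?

0.95

Convert to gains: g_pf = 0.39/3.46 = 0.1127; g_lr = -0.678/3.46 = -0.196; g_dust = 0.108/3.46 = 0.03121.
Total gain g = -0.05209.
A = 1/(1 + 0.05209) = 0.95.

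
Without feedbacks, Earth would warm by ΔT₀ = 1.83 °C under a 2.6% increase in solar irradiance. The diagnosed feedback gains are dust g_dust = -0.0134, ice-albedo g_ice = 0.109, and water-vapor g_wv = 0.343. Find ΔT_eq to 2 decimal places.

3.26 °C

Total gain g = -0.0134 + 0.109 + 0.343 = 0.4386.
Amplification A = 1/(1 − 0.4386) = 1.781.
ΔT = 1.83 × 1.781 = 3.26 °C.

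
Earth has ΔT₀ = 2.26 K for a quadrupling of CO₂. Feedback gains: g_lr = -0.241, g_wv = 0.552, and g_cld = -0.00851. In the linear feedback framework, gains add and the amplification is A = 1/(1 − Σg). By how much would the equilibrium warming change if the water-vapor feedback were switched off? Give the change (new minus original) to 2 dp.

-1.43 K

Original: g = 0.30249, ΔT = 2.26/(1−0.30249) = 3.2401 K.
Without water-vapor: g' = -0.24951, ΔT' = 2.26/(1+0.24951) = 1.8087 K.
Change = 1.8087 − 3.2401 = -1.43 K.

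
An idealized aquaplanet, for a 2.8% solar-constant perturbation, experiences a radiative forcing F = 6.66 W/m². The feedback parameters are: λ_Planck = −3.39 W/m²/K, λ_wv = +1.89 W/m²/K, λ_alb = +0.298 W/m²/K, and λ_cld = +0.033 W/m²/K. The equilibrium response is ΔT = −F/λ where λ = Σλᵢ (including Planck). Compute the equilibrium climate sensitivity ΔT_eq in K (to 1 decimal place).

5.7 K

Net feedback parameter λ = (−3.39) + (+1.89) + (+0.298) + (+0.033) = -1.169 W/m²/K.
ΔT = −F/λ = −6.66/(-1.169) = 5.7 K.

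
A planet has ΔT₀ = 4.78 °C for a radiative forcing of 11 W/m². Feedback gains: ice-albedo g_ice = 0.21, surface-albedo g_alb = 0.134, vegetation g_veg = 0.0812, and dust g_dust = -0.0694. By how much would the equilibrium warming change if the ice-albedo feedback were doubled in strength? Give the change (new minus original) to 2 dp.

3.59 °C

Original: g = 0.3558, ΔT = 4.78/(1−0.3558) = 7.4201 °C.
With doubled ice-albedo: g' = 0.5658, ΔT' = 4.78/(1−0.5658) = 11.0088 °C.
Change = 11.0088 − 7.4201 = 3.59 °C.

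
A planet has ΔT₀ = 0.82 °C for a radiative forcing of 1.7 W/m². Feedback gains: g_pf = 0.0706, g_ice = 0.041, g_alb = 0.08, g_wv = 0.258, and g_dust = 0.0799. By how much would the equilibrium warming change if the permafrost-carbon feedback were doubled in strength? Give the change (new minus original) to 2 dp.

Original: g = 0.5295, ΔT = 0.82/(1−0.5295) = 1.7428 °C.
With doubled permafrost-carbon: g' = 0.6001, ΔT' = 0.82/(1−0.6001) = 2.0505 °C.
Change = 2.0505 − 1.7428 = 0.31 °C.

0.31 °C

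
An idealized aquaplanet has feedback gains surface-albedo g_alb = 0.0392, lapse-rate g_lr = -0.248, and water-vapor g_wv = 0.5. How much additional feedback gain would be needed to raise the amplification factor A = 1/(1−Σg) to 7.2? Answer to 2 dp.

Current total gain = 0.2912.
Target gain for A = 7.2: g* = 1 − 1/7.2 = 0.8611.
Additional gain needed = 0.8611 − 0.2912 = 0.57.

0.57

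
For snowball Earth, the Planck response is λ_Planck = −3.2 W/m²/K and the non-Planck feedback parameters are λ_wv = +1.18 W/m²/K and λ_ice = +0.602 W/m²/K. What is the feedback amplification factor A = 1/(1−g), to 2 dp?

2.26

Convert to gains: g_wv = 1.18/3.2 = 0.3687; g_ice = 0.602/3.2 = 0.1881.
Total gain g = 0.5568.
A = 1/(1 − 0.5568) = 2.26.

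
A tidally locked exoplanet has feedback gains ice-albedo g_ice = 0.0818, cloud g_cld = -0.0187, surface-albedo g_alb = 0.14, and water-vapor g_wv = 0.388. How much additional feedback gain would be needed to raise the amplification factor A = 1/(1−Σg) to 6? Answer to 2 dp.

0.24

Current total gain = 0.5911.
Target gain for A = 6: g* = 1 − 1/6 = 0.8333.
Additional gain needed = 0.8333 − 0.5911 = 0.24.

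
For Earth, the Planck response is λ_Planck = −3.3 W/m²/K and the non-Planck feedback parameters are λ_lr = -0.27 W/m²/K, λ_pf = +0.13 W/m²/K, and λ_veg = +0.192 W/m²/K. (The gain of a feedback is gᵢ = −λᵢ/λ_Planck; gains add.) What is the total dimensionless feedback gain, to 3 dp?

Convert to gains: g_lr = -0.27/3.3 = -0.08182; g_pf = 0.13/3.3 = 0.03939; g_veg = 0.192/3.3 = 0.05818.
Total gain g = 0.01575.

0.016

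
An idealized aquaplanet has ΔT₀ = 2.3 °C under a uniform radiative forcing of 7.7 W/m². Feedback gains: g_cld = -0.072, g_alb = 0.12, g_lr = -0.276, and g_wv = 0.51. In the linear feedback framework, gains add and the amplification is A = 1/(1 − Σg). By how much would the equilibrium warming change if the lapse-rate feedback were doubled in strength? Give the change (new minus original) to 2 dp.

Original: g = 0.282, ΔT = 2.3/(1−0.282) = 3.2033 °C.
With doubled lapse-rate: g' = 0.006, ΔT' = 2.3/(1−0.006) = 2.3139 °C.
Change = 2.3139 − 3.2033 = -0.89 °C.

-0.89 °C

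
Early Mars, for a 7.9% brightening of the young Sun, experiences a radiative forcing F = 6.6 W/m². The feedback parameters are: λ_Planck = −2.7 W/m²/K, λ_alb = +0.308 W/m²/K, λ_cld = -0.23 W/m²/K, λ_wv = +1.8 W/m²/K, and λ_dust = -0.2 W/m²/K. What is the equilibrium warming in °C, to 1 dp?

Net feedback parameter λ = (−2.7) + (+0.308) + (-0.23) + (+1.8) + (-0.2) = -1.022 W/m²/K.
ΔT = −F/λ = −6.6/(-1.022) = 6.5 °C.

6.5 °C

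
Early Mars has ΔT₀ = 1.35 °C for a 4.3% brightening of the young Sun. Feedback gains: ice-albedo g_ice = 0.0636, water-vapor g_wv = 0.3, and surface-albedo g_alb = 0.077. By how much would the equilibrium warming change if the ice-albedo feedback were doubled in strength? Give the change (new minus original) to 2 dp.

0.31 °C

Original: g = 0.4406, ΔT = 1.35/(1−0.4406) = 2.4133 °C.
With doubled ice-albedo: g' = 0.5042, ΔT' = 1.35/(1−0.5042) = 2.7229 °C.
Change = 2.7229 − 2.4133 = 0.31 °C.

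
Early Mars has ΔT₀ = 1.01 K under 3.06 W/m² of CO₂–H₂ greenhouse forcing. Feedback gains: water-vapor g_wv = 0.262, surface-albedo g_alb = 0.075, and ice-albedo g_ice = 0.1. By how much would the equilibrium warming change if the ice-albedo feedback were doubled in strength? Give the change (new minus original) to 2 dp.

Original: g = 0.437, ΔT = 1.01/(1−0.437) = 1.7940 K.
With doubled ice-albedo: g' = 0.537, ΔT' = 1.01/(1−0.537) = 2.1814 K.
Change = 2.1814 − 1.7940 = 0.39 K.

0.39 K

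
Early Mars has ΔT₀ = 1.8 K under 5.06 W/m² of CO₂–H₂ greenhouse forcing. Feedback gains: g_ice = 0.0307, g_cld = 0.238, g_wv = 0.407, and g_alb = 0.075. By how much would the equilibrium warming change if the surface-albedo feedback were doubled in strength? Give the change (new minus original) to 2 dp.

3.11 K

Original: g = 0.7507, ΔT = 1.8/(1−0.7507) = 7.2202 K.
With doubled surface-albedo: g' = 0.8257, ΔT' = 1.8/(1−0.8257) = 10.3270 K.
Change = 10.3270 − 7.2202 = 3.11 K.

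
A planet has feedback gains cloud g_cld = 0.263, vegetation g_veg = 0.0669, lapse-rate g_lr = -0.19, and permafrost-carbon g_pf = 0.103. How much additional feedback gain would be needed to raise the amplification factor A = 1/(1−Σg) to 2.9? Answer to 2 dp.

Current total gain = 0.2429.
Target gain for A = 2.9: g* = 1 − 1/2.9 = 0.6552.
Additional gain needed = 0.6552 − 0.2429 = 0.41.

0.41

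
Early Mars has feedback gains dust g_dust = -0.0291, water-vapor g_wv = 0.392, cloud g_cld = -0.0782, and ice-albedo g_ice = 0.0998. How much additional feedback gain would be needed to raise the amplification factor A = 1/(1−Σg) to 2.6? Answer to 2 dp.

Current total gain = 0.3845.
Target gain for A = 2.6: g* = 1 − 1/2.6 = 0.6154.
Additional gain needed = 0.6154 − 0.3845 = 0.23.

0.23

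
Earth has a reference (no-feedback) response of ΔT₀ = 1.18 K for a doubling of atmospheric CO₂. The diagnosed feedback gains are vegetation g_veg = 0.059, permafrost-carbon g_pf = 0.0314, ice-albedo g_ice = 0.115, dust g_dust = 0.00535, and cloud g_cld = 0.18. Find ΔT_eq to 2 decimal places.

1.94 K

Total gain g = 0.059 + 0.0314 + 0.115 + 0.00535 + 0.18 = 0.39075.
Amplification A = 1/(1 − 0.39075) = 1.641.
ΔT = 1.18 × 1.641 = 1.94 K.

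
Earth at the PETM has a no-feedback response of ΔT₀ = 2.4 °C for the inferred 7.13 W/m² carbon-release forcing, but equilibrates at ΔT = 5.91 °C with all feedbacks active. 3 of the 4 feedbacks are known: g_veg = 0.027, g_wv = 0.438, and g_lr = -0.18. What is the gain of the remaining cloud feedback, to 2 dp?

0.31

Amplification A = ΔT/ΔT₀ = 5.91/2.4 = 2.463.
Total gain g = 1 − 1/A = 1 − 1/2.463 = 0.594.
Known gains sum to 0.027 + 0.438 − 0.18 = 0.285.
g_cld = 0.594 − 0.285 = 0.31.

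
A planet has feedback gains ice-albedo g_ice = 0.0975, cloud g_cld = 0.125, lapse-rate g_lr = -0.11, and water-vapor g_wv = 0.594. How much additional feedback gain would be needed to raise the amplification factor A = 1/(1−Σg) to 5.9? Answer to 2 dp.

0.12

Current total gain = 0.7065.
Target gain for A = 5.9: g* = 1 − 1/5.9 = 0.8305.
Additional gain needed = 0.8305 − 0.7065 = 0.12.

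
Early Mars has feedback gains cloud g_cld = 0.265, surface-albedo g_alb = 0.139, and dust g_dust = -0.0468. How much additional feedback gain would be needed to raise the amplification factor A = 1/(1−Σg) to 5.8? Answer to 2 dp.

Current total gain = 0.3572.
Target gain for A = 5.8: g* = 1 − 1/5.8 = 0.8276.
Additional gain needed = 0.8276 − 0.3572 = 0.47.

0.47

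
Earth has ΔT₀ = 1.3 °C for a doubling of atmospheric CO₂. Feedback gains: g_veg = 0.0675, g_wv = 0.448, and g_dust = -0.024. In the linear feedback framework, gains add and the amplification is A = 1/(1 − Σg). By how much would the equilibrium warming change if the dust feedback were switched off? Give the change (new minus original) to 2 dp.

0.13 °C

Original: g = 0.4915, ΔT = 1.3/(1−0.4915) = 2.5565 °C.
Without dust: g' = 0.5155, ΔT' = 1.3/(1−0.5155) = 2.6832 °C.
Change = 2.6832 − 2.5565 = 0.13 °C.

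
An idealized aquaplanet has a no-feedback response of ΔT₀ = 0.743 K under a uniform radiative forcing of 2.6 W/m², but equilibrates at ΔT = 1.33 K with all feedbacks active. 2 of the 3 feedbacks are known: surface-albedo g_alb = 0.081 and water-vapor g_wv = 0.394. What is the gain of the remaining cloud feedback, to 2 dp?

Amplification A = ΔT/ΔT₀ = 1.33/0.743 = 1.79.
Total gain g = 1 − 1/A = 1 − 1/1.79 = 0.4413.
Known gains sum to 0.081 + 0.394 = 0.475.
g_cld = 0.4413 − 0.475 = -0.03.

-0.03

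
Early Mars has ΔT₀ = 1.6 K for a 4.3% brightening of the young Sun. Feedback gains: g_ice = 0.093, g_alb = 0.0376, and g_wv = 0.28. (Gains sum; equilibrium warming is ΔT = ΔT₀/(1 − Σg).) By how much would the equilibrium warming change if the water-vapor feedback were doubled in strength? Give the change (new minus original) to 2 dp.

Original: g = 0.4106, ΔT = 1.6/(1−0.4106) = 2.7146 K.
With doubled water-vapor: g' = 0.6906, ΔT' = 1.6/(1−0.6906) = 5.1713 K.
Change = 5.1713 − 2.7146 = 2.46 K.

2.46 K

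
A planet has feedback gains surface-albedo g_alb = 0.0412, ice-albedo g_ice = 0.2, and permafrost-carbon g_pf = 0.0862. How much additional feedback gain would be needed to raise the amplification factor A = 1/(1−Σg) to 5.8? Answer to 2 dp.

Current total gain = 0.3274.
Target gain for A = 5.8: g* = 1 − 1/5.8 = 0.8276.
Additional gain needed = 0.8276 − 0.3274 = 0.50.

0.50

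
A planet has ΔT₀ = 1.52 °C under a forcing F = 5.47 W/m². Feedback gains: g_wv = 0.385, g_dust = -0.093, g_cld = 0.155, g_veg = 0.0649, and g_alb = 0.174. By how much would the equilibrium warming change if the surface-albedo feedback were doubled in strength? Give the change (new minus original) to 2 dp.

6.01 °C

Original: g = 0.6859, ΔT = 1.52/(1−0.6859) = 4.8392 °C.
With doubled surface-albedo: g' = 0.8599, ΔT' = 1.52/(1−0.8599) = 10.8494 °C.
Change = 10.8494 − 4.8392 = 6.01 °C.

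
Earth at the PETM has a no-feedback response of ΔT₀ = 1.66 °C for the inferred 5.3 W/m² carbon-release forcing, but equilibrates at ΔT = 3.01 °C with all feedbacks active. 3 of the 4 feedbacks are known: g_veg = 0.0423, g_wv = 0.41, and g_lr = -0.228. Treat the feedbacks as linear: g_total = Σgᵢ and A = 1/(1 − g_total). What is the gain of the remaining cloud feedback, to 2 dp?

Amplification A = ΔT/ΔT₀ = 3.01/1.66 = 1.813.
Total gain g = 1 − 1/A = 1 − 1/1.813 = 0.4484.
Known gains sum to 0.0423 + 0.41 − 0.228 = 0.2243.
g_cld = 0.4484 − 0.2243 = 0.22.

0.22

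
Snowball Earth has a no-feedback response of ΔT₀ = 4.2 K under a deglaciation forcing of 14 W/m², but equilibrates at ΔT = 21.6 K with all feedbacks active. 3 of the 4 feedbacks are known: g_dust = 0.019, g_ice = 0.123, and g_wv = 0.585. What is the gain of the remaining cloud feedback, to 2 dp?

Amplification A = ΔT/ΔT₀ = 21.6/4.2 = 5.143.
Total gain g = 1 − 1/A = 1 − 1/5.143 = 0.8056.
Known gains sum to 0.019 + 0.123 + 0.585 = 0.727.
g_cld = 0.8056 − 0.727 = 0.08.

0.08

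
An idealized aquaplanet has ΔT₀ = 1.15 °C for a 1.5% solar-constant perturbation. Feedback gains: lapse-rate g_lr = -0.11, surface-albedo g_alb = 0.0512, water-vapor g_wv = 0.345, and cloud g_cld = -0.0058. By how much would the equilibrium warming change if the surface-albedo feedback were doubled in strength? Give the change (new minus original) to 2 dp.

Original: g = 0.2804, ΔT = 1.15/(1−0.2804) = 1.5981 °C.
With doubled surface-albedo: g' = 0.3316, ΔT' = 1.15/(1−0.3316) = 1.7205 °C.
Change = 1.7205 − 1.5981 = 0.12 °C.

0.12 °C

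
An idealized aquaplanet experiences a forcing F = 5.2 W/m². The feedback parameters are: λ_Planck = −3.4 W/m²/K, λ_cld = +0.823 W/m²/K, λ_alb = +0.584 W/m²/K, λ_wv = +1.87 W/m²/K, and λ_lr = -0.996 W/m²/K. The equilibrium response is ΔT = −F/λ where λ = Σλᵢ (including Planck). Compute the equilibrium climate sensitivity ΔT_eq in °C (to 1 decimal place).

4.6 °C

Net feedback parameter λ = (−3.4) + (+0.823) + (+0.584) + (+1.87) + (-0.996) = -1.119 W/m²/K.
ΔT = −F/λ = −5.2/(-1.119) = 4.6 °C.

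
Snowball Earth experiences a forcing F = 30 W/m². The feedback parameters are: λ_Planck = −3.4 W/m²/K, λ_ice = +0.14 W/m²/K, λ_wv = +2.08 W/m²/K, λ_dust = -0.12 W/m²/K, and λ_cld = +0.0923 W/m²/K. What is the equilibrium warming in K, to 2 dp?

Net feedback parameter λ = (−3.4) + (+0.14) + (+2.08) + (-0.12) + (+0.0923) = -1.2077 W/m²/K.
ΔT = −F/λ = −30/(-1.2077) = 24.84 K.

24.84 K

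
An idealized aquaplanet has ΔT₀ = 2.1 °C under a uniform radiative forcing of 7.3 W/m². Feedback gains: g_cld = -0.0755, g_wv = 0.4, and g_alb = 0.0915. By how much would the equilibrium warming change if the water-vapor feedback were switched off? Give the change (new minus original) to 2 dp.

Original: g = 0.416, ΔT = 2.1/(1−0.416) = 3.5959 °C.
Without water-vapor: g' = 0.016, ΔT' = 2.1/(1−0.016) = 2.1341 °C.
Change = 2.1341 − 3.5959 = -1.46 °C.

-1.46 °C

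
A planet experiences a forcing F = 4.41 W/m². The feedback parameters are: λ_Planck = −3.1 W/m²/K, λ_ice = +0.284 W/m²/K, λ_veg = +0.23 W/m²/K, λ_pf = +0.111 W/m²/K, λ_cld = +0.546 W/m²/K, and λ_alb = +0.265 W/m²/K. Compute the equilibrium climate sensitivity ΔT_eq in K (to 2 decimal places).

2.65 K

Net feedback parameter λ = (−3.1) + (+0.284) + (+0.23) + (+0.111) + (+0.546) + (+0.265) = -1.664 W/m²/K.
ΔT = −F/λ = −4.41/(-1.664) = 2.65 K.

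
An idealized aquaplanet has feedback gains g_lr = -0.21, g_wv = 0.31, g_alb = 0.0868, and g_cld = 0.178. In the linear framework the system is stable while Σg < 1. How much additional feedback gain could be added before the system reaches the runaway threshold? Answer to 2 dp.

Current total gain = -0.21 + 0.31 + 0.0868 + 0.178 = 0.3648.
Margin to runaway = 1 − 0.3648 = 0.64.

0.64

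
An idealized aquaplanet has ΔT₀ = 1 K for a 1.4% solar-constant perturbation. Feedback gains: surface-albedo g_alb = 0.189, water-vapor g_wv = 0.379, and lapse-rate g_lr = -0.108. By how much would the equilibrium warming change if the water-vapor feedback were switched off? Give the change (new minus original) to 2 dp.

-0.76 K

Original: g = 0.46, ΔT = 1/(1−0.46) = 1.8519 K.
Without water-vapor: g' = 0.081, ΔT' = 1/(1−0.081) = 1.0881 K.
Change = 1.0881 − 1.8519 = -0.76 K.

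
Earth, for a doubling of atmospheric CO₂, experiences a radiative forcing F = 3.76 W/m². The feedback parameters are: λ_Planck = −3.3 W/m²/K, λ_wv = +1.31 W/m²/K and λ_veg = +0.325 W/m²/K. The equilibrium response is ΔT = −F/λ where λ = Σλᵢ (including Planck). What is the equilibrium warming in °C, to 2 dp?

2.26 °C

Net feedback parameter λ = (−3.3) + (+1.31) + (+0.325) = -1.665 W/m²/K.
ΔT = −F/λ = −3.76/(-1.665) = 2.26 °C.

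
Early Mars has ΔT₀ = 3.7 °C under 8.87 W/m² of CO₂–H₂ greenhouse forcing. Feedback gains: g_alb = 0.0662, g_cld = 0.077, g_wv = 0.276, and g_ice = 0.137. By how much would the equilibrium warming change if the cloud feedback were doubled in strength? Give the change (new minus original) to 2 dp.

Original: g = 0.5562, ΔT = 3.7/(1−0.5562) = 8.3371 °C.
With doubled cloud: g' = 0.6332, ΔT' = 3.7/(1−0.6332) = 10.0872 °C.
Change = 10.0872 − 8.3371 = 1.75 °C.

1.75 °C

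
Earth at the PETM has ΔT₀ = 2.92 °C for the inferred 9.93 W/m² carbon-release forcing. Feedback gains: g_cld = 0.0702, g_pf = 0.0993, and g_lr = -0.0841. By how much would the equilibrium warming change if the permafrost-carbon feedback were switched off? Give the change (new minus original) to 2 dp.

-0.31 °C

Original: g = 0.0854, ΔT = 2.92/(1−0.0854) = 3.1927 °C.
Without permafrost-carbon: g' = -0.0139, ΔT' = 2.92/(1+0.0139) = 2.8800 °C.
Change = 2.8800 − 3.1927 = -0.31 °C.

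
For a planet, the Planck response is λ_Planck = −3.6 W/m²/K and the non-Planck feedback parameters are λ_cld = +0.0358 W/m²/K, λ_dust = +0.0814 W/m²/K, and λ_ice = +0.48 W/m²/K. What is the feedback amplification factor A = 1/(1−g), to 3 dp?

Convert to gains: g_cld = 0.0358/3.6 = 0.009944; g_dust = 0.0814/3.6 = 0.02261; g_ice = 0.48/3.6 = 0.1333.
Total gain g = 0.165854.
A = 1/(1 − 0.165854) = 1.199.

1.199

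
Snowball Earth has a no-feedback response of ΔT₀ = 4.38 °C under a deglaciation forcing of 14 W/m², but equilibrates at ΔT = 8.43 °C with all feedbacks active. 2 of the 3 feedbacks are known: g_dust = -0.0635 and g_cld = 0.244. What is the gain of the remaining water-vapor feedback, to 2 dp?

0.30

Amplification A = ΔT/ΔT₀ = 8.43/4.38 = 1.925.
Total gain g = 1 − 1/A = 1 − 1/1.925 = 0.4805.
Known gains sum to -0.0635 + 0.244 = 0.1805.
g_wv = 0.4805 − 0.1805 = 0.30.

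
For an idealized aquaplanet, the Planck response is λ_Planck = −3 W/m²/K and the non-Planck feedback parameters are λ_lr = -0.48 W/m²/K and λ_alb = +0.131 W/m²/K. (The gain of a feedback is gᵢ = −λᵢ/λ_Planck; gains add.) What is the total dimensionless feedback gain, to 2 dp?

-0.12

Convert to gains: g_lr = -0.48/3 = -0.16; g_alb = 0.131/3 = 0.04367.
Total gain g = -0.11633.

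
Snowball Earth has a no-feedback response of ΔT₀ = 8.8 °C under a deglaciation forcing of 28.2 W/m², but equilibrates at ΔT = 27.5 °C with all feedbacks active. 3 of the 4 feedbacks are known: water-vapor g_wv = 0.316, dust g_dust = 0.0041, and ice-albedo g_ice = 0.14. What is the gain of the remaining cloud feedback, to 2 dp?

0.22

Amplification A = ΔT/ΔT₀ = 27.5/8.8 = 3.125.
Total gain g = 1 − 1/A = 1 − 1/3.125 = 0.68.
Known gains sum to 0.316 + 0.0041 + 0.14 = 0.4601.
g_cld = 0.68 − 0.4601 = 0.22.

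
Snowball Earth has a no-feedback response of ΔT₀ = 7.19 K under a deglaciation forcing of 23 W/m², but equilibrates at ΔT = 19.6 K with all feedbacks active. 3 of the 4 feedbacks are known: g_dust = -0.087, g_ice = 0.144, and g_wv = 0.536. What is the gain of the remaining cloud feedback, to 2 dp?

0.04

Amplification A = ΔT/ΔT₀ = 19.6/7.19 = 2.726.
Total gain g = 1 − 1/A = 1 − 1/2.726 = 0.6332.
Known gains sum to -0.087 + 0.144 + 0.536 = 0.593.
g_cld = 0.6332 − 0.593 = 0.04.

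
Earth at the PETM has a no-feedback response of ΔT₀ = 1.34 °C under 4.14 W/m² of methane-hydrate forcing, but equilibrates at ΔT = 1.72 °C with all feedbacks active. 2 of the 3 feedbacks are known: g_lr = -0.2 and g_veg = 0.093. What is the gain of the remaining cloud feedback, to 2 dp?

Amplification A = ΔT/ΔT₀ = 1.72/1.34 = 1.284.
Total gain g = 1 − 1/A = 1 − 1/1.284 = 0.2212.
Known gains sum to -0.2 + 0.093 = -0.107.
g_cld = 0.2212 + 0.107 = 0.33.

0.33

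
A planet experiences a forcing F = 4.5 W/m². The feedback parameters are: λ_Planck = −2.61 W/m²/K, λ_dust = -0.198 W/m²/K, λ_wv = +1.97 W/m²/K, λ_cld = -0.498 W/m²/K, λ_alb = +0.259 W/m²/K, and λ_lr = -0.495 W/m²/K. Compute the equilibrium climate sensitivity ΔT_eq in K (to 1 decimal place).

2.9 K

Net feedback parameter λ = (−2.61) + (-0.198) + (+1.97) + (-0.498) + (+0.259) + (-0.495) = -1.572 W/m²/K.
ΔT = −F/λ = −4.5/(-1.572) = 2.9 K.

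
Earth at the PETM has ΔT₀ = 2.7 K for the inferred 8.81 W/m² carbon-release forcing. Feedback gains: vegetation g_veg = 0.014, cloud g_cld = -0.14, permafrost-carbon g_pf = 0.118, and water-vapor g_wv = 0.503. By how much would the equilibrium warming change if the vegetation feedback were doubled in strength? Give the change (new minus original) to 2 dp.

0.15 K

Original: g = 0.495, ΔT = 2.7/(1−0.495) = 5.3465 K.
With doubled vegetation: g' = 0.509, ΔT' = 2.7/(1−0.509) = 5.4990 K.
Change = 5.4990 − 5.3465 = 0.15 K.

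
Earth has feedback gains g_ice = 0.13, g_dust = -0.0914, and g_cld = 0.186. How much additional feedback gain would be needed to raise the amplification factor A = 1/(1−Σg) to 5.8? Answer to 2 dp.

0.60

Current total gain = 0.2246.
Target gain for A = 5.8: g* = 1 − 1/5.8 = 0.8276.
Additional gain needed = 0.8276 − 0.2246 = 0.60.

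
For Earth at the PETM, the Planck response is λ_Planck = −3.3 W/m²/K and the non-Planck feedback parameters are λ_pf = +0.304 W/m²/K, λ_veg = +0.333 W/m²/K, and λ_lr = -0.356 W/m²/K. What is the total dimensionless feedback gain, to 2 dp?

Convert to gains: g_pf = 0.304/3.3 = 0.09212; g_veg = 0.333/3.3 = 0.1009; g_lr = -0.356/3.3 = -0.1079.
Total gain g = 0.08512.

0.09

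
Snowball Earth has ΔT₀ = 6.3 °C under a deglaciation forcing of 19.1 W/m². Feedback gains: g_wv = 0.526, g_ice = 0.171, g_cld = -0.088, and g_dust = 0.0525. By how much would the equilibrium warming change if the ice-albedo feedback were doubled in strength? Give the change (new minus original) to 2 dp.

19.00 °C

Original: g = 0.6615, ΔT = 6.3/(1−0.6615) = 18.6115 °C.
With doubled ice-albedo: g' = 0.8325, ΔT' = 6.3/(1−0.8325) = 37.6119 °C.
Change = 37.6119 − 18.6115 = 19.00 °C.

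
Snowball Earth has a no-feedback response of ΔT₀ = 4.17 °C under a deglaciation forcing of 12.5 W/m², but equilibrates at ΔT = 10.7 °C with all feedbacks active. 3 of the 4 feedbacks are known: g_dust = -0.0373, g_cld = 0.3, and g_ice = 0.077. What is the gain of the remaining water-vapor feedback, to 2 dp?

0.27

Amplification A = ΔT/ΔT₀ = 10.7/4.17 = 2.566.
Total gain g = 1 − 1/A = 1 − 1/2.566 = 0.6103.
Known gains sum to -0.0373 + 0.3 + 0.077 = 0.3397.
g_wv = 0.6103 − 0.3397 = 0.27.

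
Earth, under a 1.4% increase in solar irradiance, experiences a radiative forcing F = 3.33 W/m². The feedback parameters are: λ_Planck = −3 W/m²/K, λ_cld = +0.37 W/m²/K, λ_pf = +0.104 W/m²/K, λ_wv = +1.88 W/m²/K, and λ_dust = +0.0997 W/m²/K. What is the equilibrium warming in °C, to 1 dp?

6.1 °C

Net feedback parameter λ = (−3) + (+0.37) + (+0.104) + (+1.88) + (+0.0997) = -0.5463 W/m²/K.
ΔT = −F/λ = −3.33/(-0.5463) = 6.1 °C.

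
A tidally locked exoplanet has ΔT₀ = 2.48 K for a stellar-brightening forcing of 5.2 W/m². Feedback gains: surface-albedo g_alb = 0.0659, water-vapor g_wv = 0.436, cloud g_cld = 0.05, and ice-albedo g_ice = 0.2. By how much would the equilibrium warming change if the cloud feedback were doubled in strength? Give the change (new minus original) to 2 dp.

Original: g = 0.7519, ΔT = 2.48/(1−0.7519) = 9.9960 K.
With doubled cloud: g' = 0.8019, ΔT' = 2.48/(1−0.8019) = 12.5189 K.
Change = 12.5189 − 9.9960 = 2.52 K.

2.52 K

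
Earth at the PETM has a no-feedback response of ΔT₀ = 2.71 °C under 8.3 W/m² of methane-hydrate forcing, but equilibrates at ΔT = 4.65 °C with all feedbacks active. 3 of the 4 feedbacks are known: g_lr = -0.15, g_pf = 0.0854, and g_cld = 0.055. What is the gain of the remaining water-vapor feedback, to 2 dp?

0.43

Amplification A = ΔT/ΔT₀ = 4.65/2.71 = 1.716.
Total gain g = 1 − 1/A = 1 − 1/1.716 = 0.4172.
Known gains sum to -0.15 + 0.0854 + 0.055 = -0.0096.
g_wv = 0.4172 + 0.0096 = 0.43.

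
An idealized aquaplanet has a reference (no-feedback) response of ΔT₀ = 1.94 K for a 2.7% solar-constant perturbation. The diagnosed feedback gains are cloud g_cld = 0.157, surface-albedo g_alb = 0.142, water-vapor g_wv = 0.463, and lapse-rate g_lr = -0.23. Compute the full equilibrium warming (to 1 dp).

4.1 K

Total gain g = 0.157 + 0.142 + 0.463 − 0.23 = 0.532.
Amplification A = 1/(1 − 0.532) = 2.137.
ΔT = 1.94 × 2.137 = 4.1 K.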